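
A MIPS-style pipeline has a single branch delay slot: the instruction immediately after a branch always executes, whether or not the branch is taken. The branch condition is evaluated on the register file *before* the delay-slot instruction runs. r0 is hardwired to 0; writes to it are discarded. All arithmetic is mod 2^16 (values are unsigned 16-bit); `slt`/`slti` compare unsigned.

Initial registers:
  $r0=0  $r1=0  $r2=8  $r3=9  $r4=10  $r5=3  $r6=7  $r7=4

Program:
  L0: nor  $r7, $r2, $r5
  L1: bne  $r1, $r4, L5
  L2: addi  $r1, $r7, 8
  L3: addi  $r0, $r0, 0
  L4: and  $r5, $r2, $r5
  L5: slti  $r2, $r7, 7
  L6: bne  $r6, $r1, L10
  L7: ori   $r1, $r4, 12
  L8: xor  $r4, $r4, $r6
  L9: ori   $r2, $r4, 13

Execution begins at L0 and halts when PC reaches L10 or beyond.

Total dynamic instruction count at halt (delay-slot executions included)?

6

#0 nor  $r7, $r2, $r5 ; 0/0/8/9/10/3/7/65524
#1 bne  $r1, $r4, L5 ; 0/0/8/9/10/3/7/65524 ; →target
#2 addi  $r1, $r7, 8 ; 0/65532/8/9/10/3/7/65524
#5 slti  $r2, $r7, 7 ; 0/65532/0/9/10/3/7/65524
#6 bne  $r6, $r1, L10 ; 0/65532/0/9/10/3/7/65524 ; →target
#7 ori   $r1, $r4, 12 ; 0/14/0/9/10/3/7/65524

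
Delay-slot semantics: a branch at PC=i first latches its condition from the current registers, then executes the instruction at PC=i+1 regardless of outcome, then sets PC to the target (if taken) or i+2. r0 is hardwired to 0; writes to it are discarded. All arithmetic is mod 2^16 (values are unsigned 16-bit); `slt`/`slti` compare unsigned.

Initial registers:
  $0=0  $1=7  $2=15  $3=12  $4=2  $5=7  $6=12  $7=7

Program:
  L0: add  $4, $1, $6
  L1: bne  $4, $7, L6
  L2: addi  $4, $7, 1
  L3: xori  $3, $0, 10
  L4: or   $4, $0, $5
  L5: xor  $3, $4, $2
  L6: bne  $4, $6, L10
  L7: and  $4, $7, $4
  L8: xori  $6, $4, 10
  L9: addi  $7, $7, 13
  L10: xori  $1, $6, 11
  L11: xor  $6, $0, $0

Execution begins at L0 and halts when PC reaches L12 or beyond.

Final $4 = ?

0

#0 add  $4, $1, $6 ; 0/7/15/12/19/7/12/7
#1 bne  $4, $7, L6 ; 0/7/15/12/19/7/12/7 ; →target
#2 addi  $4, $7, 1 ; 0/7/15/12/8/7/12/7
#6 bne  $4, $6, L10 ; 0/7/15/12/8/7/12/7 ; →target
#7 and  $4, $7, $4 ; 0/7/15/12/0/7/12/7
#10 xori  $1, $6, 11 ; 0/7/15/12/0/7/12/7
#11 xor  $6, $0, $0 ; 0/7/15/12/0/7/0/7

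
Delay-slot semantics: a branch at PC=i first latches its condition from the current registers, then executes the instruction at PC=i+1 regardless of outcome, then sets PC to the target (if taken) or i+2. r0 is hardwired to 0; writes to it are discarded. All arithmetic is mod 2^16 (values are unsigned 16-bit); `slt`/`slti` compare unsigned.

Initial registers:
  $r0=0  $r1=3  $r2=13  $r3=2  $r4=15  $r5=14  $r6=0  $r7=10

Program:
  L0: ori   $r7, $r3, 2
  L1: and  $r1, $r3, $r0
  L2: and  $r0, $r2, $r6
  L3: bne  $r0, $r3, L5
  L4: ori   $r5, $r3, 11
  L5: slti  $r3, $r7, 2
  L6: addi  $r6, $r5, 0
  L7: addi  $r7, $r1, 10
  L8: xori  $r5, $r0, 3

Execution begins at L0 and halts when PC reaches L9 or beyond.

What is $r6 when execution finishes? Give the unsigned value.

PC=0  ori   $r7, $r3, 2      | $r0=0 $r1=3 $r2=13 $r3=2 $r4=15 $r5=14 $r6=0 $r7=2
PC=1  and  $r1, $r3, $r0     | $r0=0 $r1=0 $r2=13 $r3=2 $r4=15 $r5=14 $r6=0 $r7=2
PC=2  and  $r0, $r2, $r6     | $r0=0 $r1=0 $r2=13 $r3=2 $r4=15 $r5=14 $r6=0 $r7=2
PC=3  bne  $r0, $r3, L5      | $r0=0 $r1=0 $r2=13 $r3=2 $r4=15 $r5=14 $r6=0 $r7=2  [TAKEN]
PC=4  ori   $r5, $r3, 11     | $r0=0 $r1=0 $r2=13 $r3=2 $r4=15 $r5=11 $r6=0 $r7=2
PC=5  slti  $r3, $r7, 2      | $r0=0 $r1=0 $r2=13 $r3=0 $r4=15 $r5=11 $r6=0 $r7=2
PC=6  addi  $r6, $r5, 0      | $r0=0 $r1=0 $r2=13 $r3=0 $r4=15 $r5=11 $r6=11 $r7=2
PC=7  addi  $r7, $r1, 10     | $r0=0 $r1=0 $r2=13 $r3=0 $r4=15 $r5=11 $r6=11 $r7=10
PC=8  xori  $r5, $r0, 3      | $r0=0 $r1=0 $r2=13 $r3=0 $r4=15 $r5=3 $r6=11 $r7=10

11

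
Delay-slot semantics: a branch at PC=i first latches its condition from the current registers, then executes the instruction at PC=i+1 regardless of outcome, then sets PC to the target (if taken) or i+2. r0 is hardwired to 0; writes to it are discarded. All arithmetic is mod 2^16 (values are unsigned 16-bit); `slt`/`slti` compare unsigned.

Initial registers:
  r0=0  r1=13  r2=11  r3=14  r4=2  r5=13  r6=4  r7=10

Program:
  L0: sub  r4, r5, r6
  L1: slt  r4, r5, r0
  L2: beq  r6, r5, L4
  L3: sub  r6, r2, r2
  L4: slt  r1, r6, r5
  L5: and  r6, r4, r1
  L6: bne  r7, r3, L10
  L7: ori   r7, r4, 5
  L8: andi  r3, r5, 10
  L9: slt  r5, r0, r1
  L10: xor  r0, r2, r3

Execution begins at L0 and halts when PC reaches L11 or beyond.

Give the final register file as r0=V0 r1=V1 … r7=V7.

[0] sub  r4, r5, r6  →  {r0:0, r1:13, r2:11, r3:14, r4:9, r5:13, r6:4, r7:10}
[1] slt  r4, r5, r0  →  {r0:0, r1:13, r2:11, r3:14, r4:0, r5:13, r6:4, r7:10}
[2] beq  r6, r5, L4  →  {r0:0, r1:13, r2:11, r3:14, r4:0, r5:13, r6:4, r7:10}  ⟨branch fallthrough⟩
[3] sub  r6, r2, r2  →  {r0:0, r1:13, r2:11, r3:14, r4:0, r5:13, r6:0, r7:10}
[4] slt  r1, r6, r5  →  {r0:0, r1:1, r2:11, r3:14, r4:0, r5:13, r6:0, r7:10}
[5] and  r6, r4, r1  →  {r0:0, r1:1, r2:11, r3:14, r4:0, r5:13, r6:0, r7:10}
[6] bne  r7, r3, L10  →  {r0:0, r1:1, r2:11, r3:14, r4:0, r5:13, r6:0, r7:10}  ⟨branch taken⟩
[7] ori   r7, r4, 5  →  {r0:0, r1:1, r2:11, r3:14, r4:0, r5:13, r6:0, r7:5}
[10] xor  r0, r2, r3  →  {r0:0, r1:1, r2:11, r3:14, r4:0, r5:13, r6:0, r7:5}

r0=0 r1=1 r2=11 r3=14 r4=0 r5=13 r6=0 r7=5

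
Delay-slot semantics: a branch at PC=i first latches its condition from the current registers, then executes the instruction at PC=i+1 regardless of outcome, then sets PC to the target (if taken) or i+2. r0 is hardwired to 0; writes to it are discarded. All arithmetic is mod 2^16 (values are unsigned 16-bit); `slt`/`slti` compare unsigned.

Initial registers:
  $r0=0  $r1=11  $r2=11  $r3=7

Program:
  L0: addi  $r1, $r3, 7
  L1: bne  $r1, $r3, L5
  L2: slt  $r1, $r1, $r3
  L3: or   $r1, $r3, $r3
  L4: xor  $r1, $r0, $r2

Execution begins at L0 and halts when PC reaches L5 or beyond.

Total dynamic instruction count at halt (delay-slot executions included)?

3

#0 addi  $r1, $r3, 7 ; 0/14/11/7
#1 bne  $r1, $r3, L5 ; 0/14/11/7 ; →target
#2 slt  $r1, $r1, $r3 ; 0/0/11/7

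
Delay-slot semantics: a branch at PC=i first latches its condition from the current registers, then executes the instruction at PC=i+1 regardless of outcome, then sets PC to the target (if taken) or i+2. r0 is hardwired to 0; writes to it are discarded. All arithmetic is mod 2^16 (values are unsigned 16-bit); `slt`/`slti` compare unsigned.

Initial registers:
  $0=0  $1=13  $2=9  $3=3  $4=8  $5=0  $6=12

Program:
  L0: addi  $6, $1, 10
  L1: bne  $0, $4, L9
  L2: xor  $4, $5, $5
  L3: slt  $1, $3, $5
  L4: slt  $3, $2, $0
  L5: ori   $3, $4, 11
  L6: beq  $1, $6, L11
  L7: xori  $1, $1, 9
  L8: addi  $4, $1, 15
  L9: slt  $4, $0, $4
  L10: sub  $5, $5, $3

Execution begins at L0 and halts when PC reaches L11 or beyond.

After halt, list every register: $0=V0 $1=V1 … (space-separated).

#0 addi  $6, $1, 10 ; 0/13/9/3/8/0/23
#1 bne  $0, $4, L9 ; 0/13/9/3/8/0/23 ; →target
#2 xor  $4, $5, $5 ; 0/13/9/3/0/0/23
#9 slt  $4, $0, $4 ; 0/13/9/3/0/0/23
#10 sub  $5, $5, $3 ; 0/13/9/3/0/65533/23

$0=0 $1=13 $2=9 $3=3 $4=0 $5=65533 $6=23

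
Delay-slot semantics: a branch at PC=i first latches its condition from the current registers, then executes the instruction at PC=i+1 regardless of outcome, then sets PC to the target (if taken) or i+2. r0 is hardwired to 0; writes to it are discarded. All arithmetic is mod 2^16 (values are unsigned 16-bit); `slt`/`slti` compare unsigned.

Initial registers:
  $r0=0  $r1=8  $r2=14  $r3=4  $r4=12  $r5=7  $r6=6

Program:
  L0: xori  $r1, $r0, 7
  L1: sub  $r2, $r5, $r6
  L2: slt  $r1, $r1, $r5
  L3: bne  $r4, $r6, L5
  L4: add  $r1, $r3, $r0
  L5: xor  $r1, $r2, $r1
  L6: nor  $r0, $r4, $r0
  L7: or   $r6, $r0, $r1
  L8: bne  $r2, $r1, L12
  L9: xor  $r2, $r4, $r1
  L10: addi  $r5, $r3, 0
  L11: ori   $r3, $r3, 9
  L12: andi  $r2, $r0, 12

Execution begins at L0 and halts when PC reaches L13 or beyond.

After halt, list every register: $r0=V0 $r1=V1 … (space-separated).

#0 xori  $r1, $r0, 7 ; 0/7/14/4/12/7/6
#1 sub  $r2, $r5, $r6 ; 0/7/1/4/12/7/6
#2 slt  $r1, $r1, $r5 ; 0/0/1/4/12/7/6
#3 bne  $r4, $r6, L5 ; 0/0/1/4/12/7/6 ; →target
#4 add  $r1, $r3, $r0 ; 0/4/1/4/12/7/6
#5 xor  $r1, $r2, $r1 ; 0/5/1/4/12/7/6
#6 nor  $r0, $r4, $r0 ; 0/5/1/4/12/7/6
#7 or   $r6, $r0, $r1 ; 0/5/1/4/12/7/5
#8 bne  $r2, $r1, L12 ; 0/5/1/4/12/7/5 ; →target
#9 xor  $r2, $r4, $r1 ; 0/5/9/4/12/7/5
#12 andi  $r2, $r0, 12 ; 0/5/0/4/12/7/5

$r0=0 $r1=5 $r2=0 $r3=4 $r4=12 $r5=7 $r6=5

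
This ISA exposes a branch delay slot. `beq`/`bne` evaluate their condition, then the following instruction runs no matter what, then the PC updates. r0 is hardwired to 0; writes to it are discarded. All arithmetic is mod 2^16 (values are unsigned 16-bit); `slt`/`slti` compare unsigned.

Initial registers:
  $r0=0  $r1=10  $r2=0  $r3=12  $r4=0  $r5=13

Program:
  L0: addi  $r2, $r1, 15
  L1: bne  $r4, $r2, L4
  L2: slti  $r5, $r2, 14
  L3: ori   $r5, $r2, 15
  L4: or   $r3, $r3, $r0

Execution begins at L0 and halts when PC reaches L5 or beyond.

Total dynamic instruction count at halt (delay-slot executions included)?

PC=0  addi  $r2, $r1, 15     | $r0=0 $r1=10 $r2=25 $r3=12 $r4=0 $r5=13
PC=1  bne  $r4, $r2, L4      | $r0=0 $r1=10 $r2=25 $r3=12 $r4=0 $r5=13  [TAKEN]
PC=2  slti  $r5, $r2, 14     | $r0=0 $r1=10 $r2=25 $r3=12 $r4=0 $r5=0
PC=4  or   $r3, $r3, $r0     | $r0=0 $r1=10 $r2=25 $r3=12 $r4=0 $r5=0

4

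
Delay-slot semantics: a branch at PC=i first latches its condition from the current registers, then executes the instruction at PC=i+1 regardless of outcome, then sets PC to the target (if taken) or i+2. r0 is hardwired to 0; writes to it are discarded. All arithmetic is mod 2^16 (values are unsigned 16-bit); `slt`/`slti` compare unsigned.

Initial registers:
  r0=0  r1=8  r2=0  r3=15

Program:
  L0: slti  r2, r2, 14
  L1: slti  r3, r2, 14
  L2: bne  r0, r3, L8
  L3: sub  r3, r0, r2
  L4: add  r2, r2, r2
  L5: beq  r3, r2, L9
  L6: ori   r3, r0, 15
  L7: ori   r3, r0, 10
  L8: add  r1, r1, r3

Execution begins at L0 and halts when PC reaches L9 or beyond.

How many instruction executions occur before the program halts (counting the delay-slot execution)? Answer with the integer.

#0 slti  r2, r2, 14 ; 0/8/1/15
#1 slti  r3, r2, 14 ; 0/8/1/1
#2 bne  r0, r3, L8 ; 0/8/1/1 ; →target
#3 sub  r3, r0, r2 ; 0/8/1/65535
#8 add  r1, r1, r3 ; 0/7/1/65535

5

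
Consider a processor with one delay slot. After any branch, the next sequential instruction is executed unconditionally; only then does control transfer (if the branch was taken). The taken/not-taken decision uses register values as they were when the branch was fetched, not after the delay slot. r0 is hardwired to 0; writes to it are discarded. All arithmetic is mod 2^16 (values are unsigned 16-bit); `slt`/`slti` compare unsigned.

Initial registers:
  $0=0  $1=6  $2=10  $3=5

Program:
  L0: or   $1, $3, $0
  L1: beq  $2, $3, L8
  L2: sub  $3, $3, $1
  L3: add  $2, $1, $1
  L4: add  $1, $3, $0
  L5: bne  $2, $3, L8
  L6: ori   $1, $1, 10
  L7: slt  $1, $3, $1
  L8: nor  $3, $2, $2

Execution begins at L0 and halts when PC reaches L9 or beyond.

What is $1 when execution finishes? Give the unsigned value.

10

[0] or   $1, $3, $0  →  {$0:0, $1:5, $2:10, $3:5}
[1] beq  $2, $3, L8  →  {$0:0, $1:5, $2:10, $3:5}  ⟨branch fallthrough⟩
[2] sub  $3, $3, $1  →  {$0:0, $1:5, $2:10, $3:0}
[3] add  $2, $1, $1  →  {$0:0, $1:5, $2:10, $3:0}
[4] add  $1, $3, $0  →  {$0:0, $1:0, $2:10, $3:0}
[5] bne  $2, $3, L8  →  {$0:0, $1:0, $2:10, $3:0}  ⟨branch taken⟩
[6] ori   $1, $1, 10  →  {$0:0, $1:10, $2:10, $3:0}
[8] nor  $3, $2, $2  →  {$0:0, $1:10, $2:10, $3:65525}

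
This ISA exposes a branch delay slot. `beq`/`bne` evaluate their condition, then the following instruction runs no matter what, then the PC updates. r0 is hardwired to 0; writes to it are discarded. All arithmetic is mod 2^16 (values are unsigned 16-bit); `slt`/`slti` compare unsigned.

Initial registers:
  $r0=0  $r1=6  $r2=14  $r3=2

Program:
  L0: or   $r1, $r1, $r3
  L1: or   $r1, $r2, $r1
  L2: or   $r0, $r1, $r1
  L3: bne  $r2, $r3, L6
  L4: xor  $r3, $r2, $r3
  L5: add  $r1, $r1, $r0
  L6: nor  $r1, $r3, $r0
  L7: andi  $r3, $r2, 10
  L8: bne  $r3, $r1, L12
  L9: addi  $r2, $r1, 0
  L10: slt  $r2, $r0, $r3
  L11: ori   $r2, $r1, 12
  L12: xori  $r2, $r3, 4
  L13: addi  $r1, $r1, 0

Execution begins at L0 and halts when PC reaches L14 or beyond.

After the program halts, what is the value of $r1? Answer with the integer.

  step pc=0: or   $r1, $r1, $r3  regs=(0,6,14,2)
  step pc=1: or   $r1, $r2, $r1  regs=(0,14,14,2)
  step pc=2: or   $r0, $r1, $r1  regs=(0,14,14,2)
  step pc=3: bne  $r2, $r3, L6  cond=T  regs=(0,14,14,2)
  step pc=4: xor  $r3, $r2, $r3  regs=(0,14,14,12)
  step pc=6: nor  $r1, $r3, $r0  regs=(0,65523,14,12)
  step pc=7: andi  $r3, $r2, 10  regs=(0,65523,14,10)
  step pc=8: bne  $r3, $r1, L12  cond=T  regs=(0,65523,14,10)
  step pc=9: addi  $r2, $r1, 0  regs=(0,65523,65523,10)
  step pc=12: xori  $r2, $r3, 4  regs=(0,65523,14,10)
  step pc=13: addi  $r1, $r1, 0  regs=(0,65523,14,10)

65523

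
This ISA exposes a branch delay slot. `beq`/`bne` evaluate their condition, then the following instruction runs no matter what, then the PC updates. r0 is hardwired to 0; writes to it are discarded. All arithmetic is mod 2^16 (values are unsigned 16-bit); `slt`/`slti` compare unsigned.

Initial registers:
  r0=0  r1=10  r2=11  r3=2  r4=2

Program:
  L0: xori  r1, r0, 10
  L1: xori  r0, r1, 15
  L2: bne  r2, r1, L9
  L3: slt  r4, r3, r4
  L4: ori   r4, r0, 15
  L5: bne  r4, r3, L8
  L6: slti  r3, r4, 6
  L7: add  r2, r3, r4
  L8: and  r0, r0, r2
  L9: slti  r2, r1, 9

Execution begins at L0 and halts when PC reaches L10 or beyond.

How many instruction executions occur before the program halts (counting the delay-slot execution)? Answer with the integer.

5

  step pc=0: xori  r1, r0, 10  regs=(0,10,11,2,2)
  step pc=1: xori  r0, r1, 15  regs=(0,10,11,2,2)
  step pc=2: bne  r2, r1, L9  cond=T  regs=(0,10,11,2,2)
  step pc=3: slt  r4, r3, r4  regs=(0,10,11,2,0)
  step pc=9: slti  r2, r1, 9  regs=(0,10,0,2,0)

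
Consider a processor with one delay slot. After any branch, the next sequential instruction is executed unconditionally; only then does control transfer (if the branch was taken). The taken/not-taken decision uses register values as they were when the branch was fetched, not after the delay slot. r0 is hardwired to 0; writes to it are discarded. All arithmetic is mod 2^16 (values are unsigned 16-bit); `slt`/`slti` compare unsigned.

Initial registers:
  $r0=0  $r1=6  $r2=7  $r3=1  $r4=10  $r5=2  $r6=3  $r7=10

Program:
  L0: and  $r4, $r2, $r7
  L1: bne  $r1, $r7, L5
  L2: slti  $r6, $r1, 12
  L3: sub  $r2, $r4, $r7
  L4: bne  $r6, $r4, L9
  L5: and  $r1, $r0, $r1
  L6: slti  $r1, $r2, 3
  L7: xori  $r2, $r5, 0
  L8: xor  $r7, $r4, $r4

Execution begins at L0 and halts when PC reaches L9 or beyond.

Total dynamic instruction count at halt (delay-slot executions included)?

7

#0 and  $r4, $r2, $r7 ; 0/6/7/1/2/2/3/10
#1 bne  $r1, $r7, L5 ; 0/6/7/1/2/2/3/10 ; →target
#2 slti  $r6, $r1, 12 ; 0/6/7/1/2/2/1/10
#5 and  $r1, $r0, $r1 ; 0/0/7/1/2/2/1/10
#6 slti  $r1, $r2, 3 ; 0/0/7/1/2/2/1/10
#7 xori  $r2, $r5, 0 ; 0/0/2/1/2/2/1/10
#8 xor  $r7, $r4, $r4 ; 0/0/2/1/2/2/1/0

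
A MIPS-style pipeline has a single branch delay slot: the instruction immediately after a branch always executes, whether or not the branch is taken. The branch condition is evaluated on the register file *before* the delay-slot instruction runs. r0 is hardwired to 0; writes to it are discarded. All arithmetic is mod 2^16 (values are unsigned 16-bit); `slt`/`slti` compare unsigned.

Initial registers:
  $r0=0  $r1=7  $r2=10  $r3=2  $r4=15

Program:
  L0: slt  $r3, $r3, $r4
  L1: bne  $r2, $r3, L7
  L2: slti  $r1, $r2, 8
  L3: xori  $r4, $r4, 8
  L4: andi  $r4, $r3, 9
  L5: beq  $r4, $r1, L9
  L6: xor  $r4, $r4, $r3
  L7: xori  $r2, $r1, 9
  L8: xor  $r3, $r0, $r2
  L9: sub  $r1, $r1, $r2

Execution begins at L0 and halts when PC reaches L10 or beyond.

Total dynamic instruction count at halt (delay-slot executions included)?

PC=0  slt  $r3, $r3, $r4     | $r0=0 $r1=7 $r2=10 $r3=1 $r4=15
PC=1  bne  $r2, $r3, L7      | $r0=0 $r1=7 $r2=10 $r3=1 $r4=15  [TAKEN]
PC=2  slti  $r1, $r2, 8      | $r0=0 $r1=0 $r2=10 $r3=1 $r4=15
PC=7  xori  $r2, $r1, 9      | $r0=0 $r1=0 $r2=9 $r3=1 $r4=15
PC=8  xor  $r3, $r0, $r2     | $r0=0 $r1=0 $r2=9 $r3=9 $r4=15
PC=9  sub  $r1, $r1, $r2     | $r0=0 $r1=65527 $r2=9 $r3=9 $r4=15

6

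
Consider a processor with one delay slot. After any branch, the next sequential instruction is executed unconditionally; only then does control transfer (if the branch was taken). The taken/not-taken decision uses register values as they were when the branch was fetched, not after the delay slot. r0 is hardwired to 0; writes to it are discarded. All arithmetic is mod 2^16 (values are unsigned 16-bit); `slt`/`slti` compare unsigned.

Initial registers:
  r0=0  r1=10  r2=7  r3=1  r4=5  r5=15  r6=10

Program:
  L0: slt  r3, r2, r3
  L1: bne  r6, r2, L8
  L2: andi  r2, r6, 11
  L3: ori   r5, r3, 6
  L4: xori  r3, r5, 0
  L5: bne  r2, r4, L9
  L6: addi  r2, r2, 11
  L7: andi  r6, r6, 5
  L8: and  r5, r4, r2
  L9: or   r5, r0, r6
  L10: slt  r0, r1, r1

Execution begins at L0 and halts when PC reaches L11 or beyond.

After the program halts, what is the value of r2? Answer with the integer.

[0] slt  r3, r2, r3  →  {r0:0, r1:10, r2:7, r3:0, r4:5, r5:15, r6:10}
[1] bne  r6, r2, L8  →  {r0:0, r1:10, r2:7, r3:0, r4:5, r5:15, r6:10}  ⟨branch taken⟩
[2] andi  r2, r6, 11  →  {r0:0, r1:10, r2:10, r3:0, r4:5, r5:15, r6:10}
[8] and  r5, r4, r2  →  {r0:0, r1:10, r2:10, r3:0, r4:5, r5:0, r6:10}
[9] or   r5, r0, r6  →  {r0:0, r1:10, r2:10, r3:0, r4:5, r5:10, r6:10}
[10] slt  r0, r1, r1  →  {r0:0, r1:10, r2:10, r3:0, r4:5, r5:10, r6:10}

10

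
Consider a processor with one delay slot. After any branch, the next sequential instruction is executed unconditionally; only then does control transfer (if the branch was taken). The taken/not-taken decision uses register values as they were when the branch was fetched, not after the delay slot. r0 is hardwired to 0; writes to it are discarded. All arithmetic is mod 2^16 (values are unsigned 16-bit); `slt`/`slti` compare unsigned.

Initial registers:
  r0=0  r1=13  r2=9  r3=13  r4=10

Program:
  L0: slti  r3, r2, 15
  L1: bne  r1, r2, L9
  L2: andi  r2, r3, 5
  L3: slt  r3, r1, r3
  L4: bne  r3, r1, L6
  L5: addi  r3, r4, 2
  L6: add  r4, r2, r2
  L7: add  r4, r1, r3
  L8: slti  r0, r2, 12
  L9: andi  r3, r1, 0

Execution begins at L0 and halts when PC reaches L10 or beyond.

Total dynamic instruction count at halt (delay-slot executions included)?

4

PC=0  slti  r3, r2, 15       | r0=0 r1=13 r2=9 r3=1 r4=10
PC=1  bne  r1, r2, L9        | r0=0 r1=13 r2=9 r3=1 r4=10  [TAKEN]
PC=2  andi  r2, r3, 5        | r0=0 r1=13 r2=1 r3=1 r4=10
PC=9  andi  r3, r1, 0        | r0=0 r1=13 r2=1 r3=0 r4=10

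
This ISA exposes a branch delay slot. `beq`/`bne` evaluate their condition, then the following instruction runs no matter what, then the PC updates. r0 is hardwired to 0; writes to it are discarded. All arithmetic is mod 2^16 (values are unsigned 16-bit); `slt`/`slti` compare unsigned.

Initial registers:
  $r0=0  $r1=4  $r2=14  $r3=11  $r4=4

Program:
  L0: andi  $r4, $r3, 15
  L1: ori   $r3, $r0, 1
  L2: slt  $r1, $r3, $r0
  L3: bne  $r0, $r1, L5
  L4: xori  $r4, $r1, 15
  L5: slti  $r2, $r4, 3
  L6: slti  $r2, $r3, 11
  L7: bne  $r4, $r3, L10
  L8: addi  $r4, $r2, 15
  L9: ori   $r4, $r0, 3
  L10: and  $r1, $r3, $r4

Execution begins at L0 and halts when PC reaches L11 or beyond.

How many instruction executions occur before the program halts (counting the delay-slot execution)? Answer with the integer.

10

[0] andi  $r4, $r3, 15  →  {$r0:0, $r1:4, $r2:14, $r3:11, $r4:11}
[1] ori   $r3, $r0, 1  →  {$r0:0, $r1:4, $r2:14, $r3:1, $r4:11}
[2] slt  $r1, $r3, $r0  →  {$r0:0, $r1:0, $r2:14, $r3:1, $r4:11}
[3] bne  $r0, $r1, L5  →  {$r0:0, $r1:0, $r2:14, $r3:1, $r4:11}  ⟨branch fallthrough⟩
[4] xori  $r4, $r1, 15  →  {$r0:0, $r1:0, $r2:14, $r3:1, $r4:15}
[5] slti  $r2, $r4, 3  →  {$r0:0, $r1:0, $r2:0, $r3:1, $r4:15}
[6] slti  $r2, $r3, 11  →  {$r0:0, $r1:0, $r2:1, $r3:1, $r4:15}
[7] bne  $r4, $r3, L10  →  {$r0:0, $r1:0, $r2:1, $r3:1, $r4:15}  ⟨branch taken⟩
[8] addi  $r4, $r2, 15  →  {$r0:0, $r1:0, $r2:1, $r3:1, $r4:16}
[10] and  $r1, $r3, $r4  →  {$r0:0, $r1:0, $r2:1, $r3:1, $r4:16}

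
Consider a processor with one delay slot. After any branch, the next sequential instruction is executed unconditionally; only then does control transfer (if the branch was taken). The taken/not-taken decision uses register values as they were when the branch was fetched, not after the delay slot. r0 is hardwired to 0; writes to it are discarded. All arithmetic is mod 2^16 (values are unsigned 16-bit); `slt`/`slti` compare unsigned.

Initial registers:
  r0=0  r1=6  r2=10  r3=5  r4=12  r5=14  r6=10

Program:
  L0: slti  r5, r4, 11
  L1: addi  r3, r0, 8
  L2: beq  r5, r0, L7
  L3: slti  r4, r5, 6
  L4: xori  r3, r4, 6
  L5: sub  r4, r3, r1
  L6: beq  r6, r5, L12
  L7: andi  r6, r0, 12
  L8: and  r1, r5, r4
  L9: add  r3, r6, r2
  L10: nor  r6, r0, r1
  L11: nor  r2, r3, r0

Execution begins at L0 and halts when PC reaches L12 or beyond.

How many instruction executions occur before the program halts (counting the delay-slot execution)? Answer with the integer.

[0] slti  r5, r4, 11  →  {r0:0, r1:6, r2:10, r3:5, r4:12, r5:0, r6:10}
[1] addi  r3, r0, 8  →  {r0:0, r1:6, r2:10, r3:8, r4:12, r5:0, r6:10}
[2] beq  r5, r0, L7  →  {r0:0, r1:6, r2:10, r3:8, r4:12, r5:0, r6:10}  ⟨branch taken⟩
[3] slti  r4, r5, 6  →  {r0:0, r1:6, r2:10, r3:8, r4:1, r5:0, r6:10}
[7] andi  r6, r0, 12  →  {r0:0, r1:6, r2:10, r3:8, r4:1, r5:0, r6:0}
[8] and  r1, r5, r4  →  {r0:0, r1:0, r2:10, r3:8, r4:1, r5:0, r6:0}
[9] add  r3, r6, r2  →  {r0:0, r1:0, r2:10, r3:10, r4:1, r5:0, r6:0}
[10] nor  r6, r0, r1  →  {r0:0, r1:0, r2:10, r3:10, r4:1, r5:0, r6:65535}
[11] nor  r2, r3, r0  →  {r0:0, r1:0, r2:65525, r3:10, r4:1, r5:0, r6:65535}

9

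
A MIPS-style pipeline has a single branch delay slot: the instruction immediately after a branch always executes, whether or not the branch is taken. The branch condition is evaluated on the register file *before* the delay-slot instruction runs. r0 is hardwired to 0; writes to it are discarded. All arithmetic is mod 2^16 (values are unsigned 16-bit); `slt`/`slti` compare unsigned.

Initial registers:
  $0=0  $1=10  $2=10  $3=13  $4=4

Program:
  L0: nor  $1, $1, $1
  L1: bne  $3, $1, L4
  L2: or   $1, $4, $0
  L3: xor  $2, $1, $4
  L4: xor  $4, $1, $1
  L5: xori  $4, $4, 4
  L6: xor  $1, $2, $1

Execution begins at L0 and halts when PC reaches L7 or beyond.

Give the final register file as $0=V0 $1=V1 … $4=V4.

[0] nor  $1, $1, $1  →  {$0:0, $1:65525, $2:10, $3:13, $4:4}
[1] bne  $3, $1, L4  →  {$0:0, $1:65525, $2:10, $3:13, $4:4}  ⟨branch taken⟩
[2] or   $1, $4, $0  →  {$0:0, $1:4, $2:10, $3:13, $4:4}
[4] xor  $4, $1, $1  →  {$0:0, $1:4, $2:10, $3:13, $4:0}
[5] xori  $4, $4, 4  →  {$0:0, $1:4, $2:10, $3:13, $4:4}
[6] xor  $1, $2, $1  →  {$0:0, $1:14, $2:10, $3:13, $4:4}

$0=0 $1=14 $2=10 $3=13 $4=4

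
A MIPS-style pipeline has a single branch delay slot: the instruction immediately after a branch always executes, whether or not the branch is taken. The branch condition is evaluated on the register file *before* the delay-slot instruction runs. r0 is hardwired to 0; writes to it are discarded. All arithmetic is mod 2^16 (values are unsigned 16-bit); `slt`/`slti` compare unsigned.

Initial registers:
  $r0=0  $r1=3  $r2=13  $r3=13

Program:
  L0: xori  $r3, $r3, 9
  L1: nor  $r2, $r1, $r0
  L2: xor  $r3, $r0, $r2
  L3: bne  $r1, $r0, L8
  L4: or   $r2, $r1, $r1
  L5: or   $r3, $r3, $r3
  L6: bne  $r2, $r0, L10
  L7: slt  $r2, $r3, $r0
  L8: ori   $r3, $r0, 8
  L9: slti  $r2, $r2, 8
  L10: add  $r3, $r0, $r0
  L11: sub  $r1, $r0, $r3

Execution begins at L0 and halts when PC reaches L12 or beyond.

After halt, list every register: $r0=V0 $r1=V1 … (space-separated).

[0] xori  $r3, $r3, 9  →  {$r0:0, $r1:3, $r2:13, $r3:4}
[1] nor  $r2, $r1, $r0  →  {$r0:0, $r1:3, $r2:65532, $r3:4}
[2] xor  $r3, $r0, $r2  →  {$r0:0, $r1:3, $r2:65532, $r3:65532}
[3] bne  $r1, $r0, L8  →  {$r0:0, $r1:3, $r2:65532, $r3:65532}  ⟨branch taken⟩
[4] or   $r2, $r1, $r1  →  {$r0:0, $r1:3, $r2:3, $r3:65532}
[8] ori   $r3, $r0, 8  →  {$r0:0, $r1:3, $r2:3, $r3:8}
[9] slti  $r2, $r2, 8  →  {$r0:0, $r1:3, $r2:1, $r3:8}
[10] add  $r3, $r0, $r0  →  {$r0:0, $r1:3, $r2:1, $r3:0}
[11] sub  $r1, $r0, $r3  →  {$r0:0, $r1:0, $r2:1, $r3:0}

$r0=0 $r1=0 $r2=1 $r3=0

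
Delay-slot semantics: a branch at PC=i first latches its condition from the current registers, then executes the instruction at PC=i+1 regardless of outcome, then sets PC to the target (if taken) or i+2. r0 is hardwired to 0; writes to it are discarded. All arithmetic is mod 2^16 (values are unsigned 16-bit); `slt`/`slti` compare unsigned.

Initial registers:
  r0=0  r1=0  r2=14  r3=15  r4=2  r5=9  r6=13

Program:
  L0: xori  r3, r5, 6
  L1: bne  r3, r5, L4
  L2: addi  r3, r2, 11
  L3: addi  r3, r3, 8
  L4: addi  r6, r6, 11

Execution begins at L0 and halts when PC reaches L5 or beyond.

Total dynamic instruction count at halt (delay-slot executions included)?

[0] xori  r3, r5, 6  →  {r0:0, r1:0, r2:14, r3:15, r4:2, r5:9, r6:13}
[1] bne  r3, r5, L4  →  {r0:0, r1:0, r2:14, r3:15, r4:2, r5:9, r6:13}  ⟨branch taken⟩
[2] addi  r3, r2, 11  →  {r0:0, r1:0, r2:14, r3:25, r4:2, r5:9, r6:13}
[4] addi  r6, r6, 11  →  {r0:0, r1:0, r2:14, r3:25, r4:2, r5:9, r6:24}

4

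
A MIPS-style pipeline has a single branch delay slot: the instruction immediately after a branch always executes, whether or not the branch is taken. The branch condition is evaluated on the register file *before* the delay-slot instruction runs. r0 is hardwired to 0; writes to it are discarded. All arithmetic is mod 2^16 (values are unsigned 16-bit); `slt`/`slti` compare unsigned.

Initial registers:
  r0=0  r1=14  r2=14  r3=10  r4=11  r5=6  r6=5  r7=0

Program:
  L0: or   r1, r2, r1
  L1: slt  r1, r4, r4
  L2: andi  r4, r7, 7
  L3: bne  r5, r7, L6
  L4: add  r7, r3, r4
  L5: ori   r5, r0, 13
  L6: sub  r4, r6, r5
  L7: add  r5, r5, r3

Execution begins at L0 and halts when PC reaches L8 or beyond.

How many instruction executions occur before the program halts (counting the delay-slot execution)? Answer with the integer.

7

#0 or   r1, r2, r1 ; 0/14/14/10/11/6/5/0
#1 slt  r1, r4, r4 ; 0/0/14/10/11/6/5/0
#2 andi  r4, r7, 7 ; 0/0/14/10/0/6/5/0
#3 bne  r5, r7, L6 ; 0/0/14/10/0/6/5/0 ; →target
#4 add  r7, r3, r4 ; 0/0/14/10/0/6/5/10
#6 sub  r4, r6, r5 ; 0/0/14/10/65535/6/5/10
#7 add  r5, r5, r3 ; 0/0/14/10/65535/16/5/10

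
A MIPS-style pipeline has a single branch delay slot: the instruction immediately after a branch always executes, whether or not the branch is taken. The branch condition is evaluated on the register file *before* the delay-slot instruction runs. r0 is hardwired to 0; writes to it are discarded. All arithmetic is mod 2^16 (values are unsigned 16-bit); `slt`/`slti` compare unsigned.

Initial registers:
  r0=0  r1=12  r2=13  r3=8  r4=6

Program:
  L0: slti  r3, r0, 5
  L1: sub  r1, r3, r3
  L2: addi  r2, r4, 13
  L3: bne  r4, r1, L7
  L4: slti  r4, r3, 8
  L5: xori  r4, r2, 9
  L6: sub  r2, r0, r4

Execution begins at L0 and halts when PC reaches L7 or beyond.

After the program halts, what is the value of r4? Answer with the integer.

1

  step pc=0: slti  r3, r0, 5  regs=(0,12,13,1,6)
  step pc=1: sub  r1, r3, r3  regs=(0,0,13,1,6)
  step pc=2: addi  r2, r4, 13  regs=(0,0,19,1,6)
  step pc=3: bne  r4, r1, L7  cond=T  regs=(0,0,19,1,6)
  step pc=4: slti  r4, r3, 8  regs=(0,0,19,1,1)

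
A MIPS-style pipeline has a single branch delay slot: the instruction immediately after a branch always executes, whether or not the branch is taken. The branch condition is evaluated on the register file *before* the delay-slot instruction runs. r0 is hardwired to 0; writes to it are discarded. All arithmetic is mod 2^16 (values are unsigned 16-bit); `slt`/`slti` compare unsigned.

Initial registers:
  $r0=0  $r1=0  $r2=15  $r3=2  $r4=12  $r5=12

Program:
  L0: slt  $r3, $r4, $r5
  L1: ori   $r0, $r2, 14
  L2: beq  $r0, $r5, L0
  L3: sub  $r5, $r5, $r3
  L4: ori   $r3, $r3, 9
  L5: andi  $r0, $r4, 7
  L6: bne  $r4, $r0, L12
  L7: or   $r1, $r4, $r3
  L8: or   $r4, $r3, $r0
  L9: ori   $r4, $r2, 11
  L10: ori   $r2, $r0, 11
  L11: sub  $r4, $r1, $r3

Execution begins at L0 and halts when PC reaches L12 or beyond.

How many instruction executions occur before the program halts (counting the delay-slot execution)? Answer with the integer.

8

  step pc=0: slt  $r3, $r4, $r5  regs=(0,0,15,0,12,12)
  step pc=1: ori   $r0, $r2, 14  regs=(0,0,15,0,12,12)
  step pc=2: beq  $r0, $r5, L0  cond=F  regs=(0,0,15,0,12,12)
  step pc=3: sub  $r5, $r5, $r3  regs=(0,0,15,0,12,12)
  step pc=4: ori   $r3, $r3, 9  regs=(0,0,15,9,12,12)
  step pc=5: andi  $r0, $r4, 7  regs=(0,0,15,9,12,12)
  step pc=6: bne  $r4, $r0, L12  cond=T  regs=(0,0,15,9,12,12)
  step pc=7: or   $r1, $r4, $r3  regs=(0,13,15,9,12,12)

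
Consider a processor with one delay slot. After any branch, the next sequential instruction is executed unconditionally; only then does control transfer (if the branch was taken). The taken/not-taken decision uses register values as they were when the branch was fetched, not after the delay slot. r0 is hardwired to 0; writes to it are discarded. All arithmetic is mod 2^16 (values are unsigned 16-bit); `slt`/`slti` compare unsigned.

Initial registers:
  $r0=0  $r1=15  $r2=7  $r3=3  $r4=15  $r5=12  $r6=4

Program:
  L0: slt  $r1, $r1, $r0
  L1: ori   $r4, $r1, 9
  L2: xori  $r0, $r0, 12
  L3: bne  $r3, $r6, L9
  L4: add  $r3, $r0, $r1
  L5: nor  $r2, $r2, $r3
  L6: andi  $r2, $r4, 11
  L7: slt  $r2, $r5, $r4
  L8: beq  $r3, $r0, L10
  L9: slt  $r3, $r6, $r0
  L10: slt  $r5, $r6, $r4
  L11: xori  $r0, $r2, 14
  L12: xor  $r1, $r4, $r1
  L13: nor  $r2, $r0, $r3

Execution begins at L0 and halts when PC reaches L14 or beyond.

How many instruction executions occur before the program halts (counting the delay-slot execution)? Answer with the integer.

#0 slt  $r1, $r1, $r0 ; 0/0/7/3/15/12/4
#1 ori   $r4, $r1, 9 ; 0/0/7/3/9/12/4
#2 xori  $r0, $r0, 12 ; 0/0/7/3/9/12/4
#3 bne  $r3, $r6, L9 ; 0/0/7/3/9/12/4 ; →target
#4 add  $r3, $r0, $r1 ; 0/0/7/0/9/12/4
#9 slt  $r3, $r6, $r0 ; 0/0/7/0/9/12/4
#10 slt  $r5, $r6, $r4 ; 0/0/7/0/9/1/4
#11 xori  $r0, $r2, 14 ; 0/0/7/0/9/1/4
#12 xor  $r1, $r4, $r1 ; 0/9/7/0/9/1/4
#13 nor  $r2, $r0, $r3 ; 0/9/65535/0/9/1/4

10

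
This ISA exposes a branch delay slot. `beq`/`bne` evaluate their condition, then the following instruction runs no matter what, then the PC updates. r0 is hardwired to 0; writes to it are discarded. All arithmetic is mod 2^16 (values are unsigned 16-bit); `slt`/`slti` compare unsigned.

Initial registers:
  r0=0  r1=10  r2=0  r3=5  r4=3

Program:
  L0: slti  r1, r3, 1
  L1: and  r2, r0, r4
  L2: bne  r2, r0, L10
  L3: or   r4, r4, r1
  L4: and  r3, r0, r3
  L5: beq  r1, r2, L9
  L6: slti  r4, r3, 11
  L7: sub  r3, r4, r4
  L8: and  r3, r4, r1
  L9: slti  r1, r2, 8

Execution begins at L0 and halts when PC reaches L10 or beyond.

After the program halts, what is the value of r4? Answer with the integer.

1

  step pc=0: slti  r1, r3, 1  regs=(0,0,0,5,3)
  step pc=1: and  r2, r0, r4  regs=(0,0,0,5,3)
  step pc=2: bne  r2, r0, L10  cond=F  regs=(0,0,0,5,3)
  step pc=3: or   r4, r4, r1  regs=(0,0,0,5,3)
  step pc=4: and  r3, r0, r3  regs=(0,0,0,0,3)
  step pc=5: beq  r1, r2, L9  cond=T  regs=(0,0,0,0,3)
  step pc=6: slti  r4, r3, 11  regs=(0,0,0,0,1)
  step pc=9: slti  r1, r2, 8  regs=(0,1,0,0,1)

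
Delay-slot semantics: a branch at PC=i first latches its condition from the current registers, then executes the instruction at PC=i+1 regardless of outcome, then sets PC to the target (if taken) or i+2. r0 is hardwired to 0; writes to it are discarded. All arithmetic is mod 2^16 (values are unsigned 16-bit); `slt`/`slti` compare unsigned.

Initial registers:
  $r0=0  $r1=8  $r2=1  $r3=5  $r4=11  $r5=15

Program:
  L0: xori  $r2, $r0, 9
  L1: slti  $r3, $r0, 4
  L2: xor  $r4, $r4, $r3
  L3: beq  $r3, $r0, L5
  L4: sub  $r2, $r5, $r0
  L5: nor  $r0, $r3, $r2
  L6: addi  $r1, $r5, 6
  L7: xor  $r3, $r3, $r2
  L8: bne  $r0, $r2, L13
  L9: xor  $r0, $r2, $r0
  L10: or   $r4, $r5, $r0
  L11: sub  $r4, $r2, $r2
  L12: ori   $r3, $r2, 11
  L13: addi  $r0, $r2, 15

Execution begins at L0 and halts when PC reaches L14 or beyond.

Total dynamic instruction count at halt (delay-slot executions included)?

PC=0  xori  $r2, $r0, 9      | $r0=0 $r1=8 $r2=9 $r3=5 $r4=11 $r5=15
PC=1  slti  $r3, $r0, 4      | $r0=0 $r1=8 $r2=9 $r3=1 $r4=11 $r5=15
PC=2  xor  $r4, $r4, $r3     | $r0=0 $r1=8 $r2=9 $r3=1 $r4=10 $r5=15
PC=3  beq  $r3, $r0, L5      | $r0=0 $r1=8 $r2=9 $r3=1 $r4=10 $r5=15  [not taken]
PC=4  sub  $r2, $r5, $r0     | $r0=0 $r1=8 $r2=15 $r3=1 $r4=10 $r5=15
PC=5  nor  $r0, $r3, $r2     | $r0=0 $r1=8 $r2=15 $r3=1 $r4=10 $r5=15
PC=6  addi  $r1, $r5, 6      | $r0=0 $r1=21 $r2=15 $r3=1 $r4=10 $r5=15
PC=7  xor  $r3, $r3, $r2     | $r0=0 $r1=21 $r2=15 $r3=14 $r4=10 $r5=15
PC=8  bne  $r0, $r2, L13     | $r0=0 $r1=21 $r2=15 $r3=14 $r4=10 $r5=15  [TAKEN]
PC=9  xor  $r0, $r2, $r0     | $r0=0 $r1=21 $r2=15 $r3=14 $r4=10 $r5=15
PC=13 addi  $r0, $r2, 15     | $r0=0 $r1=21 $r2=15 $r3=14 $r4=10 $r5=15

11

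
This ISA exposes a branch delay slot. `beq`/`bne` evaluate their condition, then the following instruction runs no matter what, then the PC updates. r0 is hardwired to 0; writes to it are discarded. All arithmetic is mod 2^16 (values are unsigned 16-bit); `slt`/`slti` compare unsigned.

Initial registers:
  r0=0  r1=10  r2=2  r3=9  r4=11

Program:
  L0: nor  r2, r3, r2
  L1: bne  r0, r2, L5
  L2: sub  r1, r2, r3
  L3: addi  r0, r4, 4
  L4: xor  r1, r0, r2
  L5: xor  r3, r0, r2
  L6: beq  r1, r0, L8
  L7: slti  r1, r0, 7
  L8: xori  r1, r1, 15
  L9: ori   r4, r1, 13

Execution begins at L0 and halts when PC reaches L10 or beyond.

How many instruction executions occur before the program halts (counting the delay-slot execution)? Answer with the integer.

8

#0 nor  r2, r3, r2 ; 0/10/65524/9/11
#1 bne  r0, r2, L5 ; 0/10/65524/9/11 ; →target
#2 sub  r1, r2, r3 ; 0/65515/65524/9/11
#5 xor  r3, r0, r2 ; 0/65515/65524/65524/11
#6 beq  r1, r0, L8 ; 0/65515/65524/65524/11 ; →fallthru
#7 slti  r1, r0, 7 ; 0/1/65524/65524/11
#8 xori  r1, r1, 15 ; 0/14/65524/65524/11
#9 ori   r4, r1, 13 ; 0/14/65524/65524/15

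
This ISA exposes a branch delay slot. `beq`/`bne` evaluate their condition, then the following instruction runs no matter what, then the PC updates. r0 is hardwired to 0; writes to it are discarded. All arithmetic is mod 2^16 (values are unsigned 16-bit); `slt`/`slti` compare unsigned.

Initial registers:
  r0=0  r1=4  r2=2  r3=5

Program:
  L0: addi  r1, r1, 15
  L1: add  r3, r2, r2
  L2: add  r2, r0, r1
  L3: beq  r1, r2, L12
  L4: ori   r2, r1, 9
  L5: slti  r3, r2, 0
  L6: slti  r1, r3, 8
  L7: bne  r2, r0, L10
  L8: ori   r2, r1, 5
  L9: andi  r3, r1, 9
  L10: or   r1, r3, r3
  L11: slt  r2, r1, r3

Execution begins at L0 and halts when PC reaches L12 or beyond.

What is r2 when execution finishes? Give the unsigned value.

#0 addi  r1, r1, 15 ; 0/19/2/5
#1 add  r3, r2, r2 ; 0/19/2/4
#2 add  r2, r0, r1 ; 0/19/19/4
#3 beq  r1, r2, L12 ; 0/19/19/4 ; →target
#4 ori   r2, r1, 9 ; 0/19/27/4

27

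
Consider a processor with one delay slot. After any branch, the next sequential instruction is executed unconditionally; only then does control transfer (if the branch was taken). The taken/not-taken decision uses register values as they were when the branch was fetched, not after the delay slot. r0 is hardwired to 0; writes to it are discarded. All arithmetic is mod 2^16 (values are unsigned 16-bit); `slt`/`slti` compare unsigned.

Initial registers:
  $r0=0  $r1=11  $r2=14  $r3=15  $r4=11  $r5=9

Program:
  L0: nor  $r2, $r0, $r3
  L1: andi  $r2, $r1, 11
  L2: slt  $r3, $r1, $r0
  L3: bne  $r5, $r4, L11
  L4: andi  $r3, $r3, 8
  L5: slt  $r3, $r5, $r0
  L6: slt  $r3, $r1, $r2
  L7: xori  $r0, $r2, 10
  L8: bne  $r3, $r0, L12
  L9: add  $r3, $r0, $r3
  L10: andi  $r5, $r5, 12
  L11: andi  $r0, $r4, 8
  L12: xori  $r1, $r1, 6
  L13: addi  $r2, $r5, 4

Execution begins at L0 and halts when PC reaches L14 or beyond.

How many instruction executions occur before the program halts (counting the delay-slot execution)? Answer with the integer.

[0] nor  $r2, $r0, $r3  →  {$r0:0, $r1:11, $r2:65520, $r3:15, $r4:11, $r5:9}
[1] andi  $r2, $r1, 11  →  {$r0:0, $r1:11, $r2:11, $r3:15, $r4:11, $r5:9}
[2] slt  $r3, $r1, $r0  →  {$r0:0, $r1:11, $r2:11, $r3:0, $r4:11, $r5:9}
[3] bne  $r5, $r4, L11  →  {$r0:0, $r1:11, $r2:11, $r3:0, $r4:11, $r5:9}  ⟨branch taken⟩
[4] andi  $r3, $r3, 8  →  {$r0:0, $r1:11, $r2:11, $r3:0, $r4:11, $r5:9}
[11] andi  $r0, $r4, 8  →  {$r0:0, $r1:11, $r2:11, $r3:0, $r4:11, $r5:9}
[12] xori  $r1, $r1, 6  →  {$r0:0, $r1:13, $r2:11, $r3:0, $r4:11, $r5:9}
[13] addi  $r2, $r5, 4  →  {$r0:0, $r1:13, $r2:13, $r3:0, $r4:11, $r5:9}

8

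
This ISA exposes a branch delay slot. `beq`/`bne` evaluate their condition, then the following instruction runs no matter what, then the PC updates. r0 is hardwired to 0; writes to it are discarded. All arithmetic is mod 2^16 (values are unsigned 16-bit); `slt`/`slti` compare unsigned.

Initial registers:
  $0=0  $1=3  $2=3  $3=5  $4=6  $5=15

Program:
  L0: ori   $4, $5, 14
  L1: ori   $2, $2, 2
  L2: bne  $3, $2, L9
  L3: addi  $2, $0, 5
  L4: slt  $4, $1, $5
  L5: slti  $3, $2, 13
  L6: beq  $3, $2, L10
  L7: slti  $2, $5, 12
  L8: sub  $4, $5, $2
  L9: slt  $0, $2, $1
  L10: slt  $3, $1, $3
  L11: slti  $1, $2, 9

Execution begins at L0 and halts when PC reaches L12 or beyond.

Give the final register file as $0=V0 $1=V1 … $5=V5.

$0=0 $1=1 $2=5 $3=1 $4=15 $5=15

  step pc=0: ori   $4, $5, 14  regs=(0,3,3,5,15,15)
  step pc=1: ori   $2, $2, 2  regs=(0,3,3,5,15,15)
  step pc=2: bne  $3, $2, L9  cond=T  regs=(0,3,3,5,15,15)
  step pc=3: addi  $2, $0, 5  regs=(0,3,5,5,15,15)
  step pc=9: slt  $0, $2, $1  regs=(0,3,5,5,15,15)
  step pc=10: slt  $3, $1, $3  regs=(0,3,5,1,15,15)
  step pc=11: slti  $1, $2, 9  regs=(0,1,5,1,15,15)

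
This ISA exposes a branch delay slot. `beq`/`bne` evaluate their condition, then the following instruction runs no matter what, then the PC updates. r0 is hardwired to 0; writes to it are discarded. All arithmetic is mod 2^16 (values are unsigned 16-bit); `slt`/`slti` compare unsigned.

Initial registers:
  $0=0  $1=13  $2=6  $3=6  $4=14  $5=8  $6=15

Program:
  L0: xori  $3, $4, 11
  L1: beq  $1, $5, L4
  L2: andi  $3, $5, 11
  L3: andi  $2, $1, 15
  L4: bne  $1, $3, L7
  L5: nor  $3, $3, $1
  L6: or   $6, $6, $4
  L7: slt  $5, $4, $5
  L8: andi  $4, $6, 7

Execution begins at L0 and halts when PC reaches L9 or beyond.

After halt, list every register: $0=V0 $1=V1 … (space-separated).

$0=0 $1=13 $2=13 $3=65522 $4=7 $5=0 $6=15

  step pc=0: xori  $3, $4, 11  regs=(0,13,6,5,14,8,15)
  step pc=1: beq  $1, $5, L4  cond=F  regs=(0,13,6,5,14,8,15)
  step pc=2: andi  $3, $5, 11  regs=(0,13,6,8,14,8,15)
  step pc=3: andi  $2, $1, 15  regs=(0,13,13,8,14,8,15)
  step pc=4: bne  $1, $3, L7  cond=T  regs=(0,13,13,8,14,8,15)
  step pc=5: nor  $3, $3, $1  regs=(0,13,13,65522,14,8,15)
  step pc=7: slt  $5, $4, $5  regs=(0,13,13,65522,14,0,15)
  step pc=8: andi  $4, $6, 7  regs=(0,13,13,65522,7,0,15)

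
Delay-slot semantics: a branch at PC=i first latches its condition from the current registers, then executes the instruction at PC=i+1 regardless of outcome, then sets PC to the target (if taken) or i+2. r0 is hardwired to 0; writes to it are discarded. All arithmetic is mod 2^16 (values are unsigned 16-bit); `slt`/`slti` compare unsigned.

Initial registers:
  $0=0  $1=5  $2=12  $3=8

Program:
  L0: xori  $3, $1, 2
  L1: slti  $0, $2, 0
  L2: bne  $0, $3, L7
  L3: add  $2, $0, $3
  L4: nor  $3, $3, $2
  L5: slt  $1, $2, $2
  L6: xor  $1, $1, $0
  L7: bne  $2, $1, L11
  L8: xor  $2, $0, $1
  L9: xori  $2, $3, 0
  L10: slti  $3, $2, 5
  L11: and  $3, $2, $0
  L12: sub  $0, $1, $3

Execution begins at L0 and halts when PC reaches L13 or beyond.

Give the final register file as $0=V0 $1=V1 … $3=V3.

[0] xori  $3, $1, 2  →  {$0:0, $1:5, $2:12, $3:7}
[1] slti  $0, $2, 0  →  {$0:0, $1:5, $2:12, $3:7}
[2] bne  $0, $3, L7  →  {$0:0, $1:5, $2:12, $3:7}  ⟨branch taken⟩
[3] add  $2, $0, $3  →  {$0:0, $1:5, $2:7, $3:7}
[7] bne  $2, $1, L11  →  {$0:0, $1:5, $2:7, $3:7}  ⟨branch taken⟩
[8] xor  $2, $0, $1  →  {$0:0, $1:5, $2:5, $3:7}
[11] and  $3, $2, $0  →  {$0:0, $1:5, $2:5, $3:0}
[12] sub  $0, $1, $3  →  {$0:0, $1:5, $2:5, $3:0}

$0=0 $1=5 $2=5 $3=0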